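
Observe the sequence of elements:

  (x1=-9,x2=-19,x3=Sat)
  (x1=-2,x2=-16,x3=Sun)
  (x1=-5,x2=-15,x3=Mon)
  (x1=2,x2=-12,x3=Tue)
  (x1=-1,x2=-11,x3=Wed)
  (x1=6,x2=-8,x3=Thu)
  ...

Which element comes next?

X1: alternating steps +7, −3, +7, −3, …, so -9, -2, -5, 2, -1, 6 → 3.
X2: -19, -16, -15, -12, -11, -8 → -7 (alternating steps +3, +1, +3, +1, …).
X3: Sat, Sun, Mon, Tue, Wed, Thu → Fri (runs through the weekdays Mon→Sun).
Putting it together: (x1=3,x2=-7,x3=Fri).

(x1=3,x2=-7,x3=Fri)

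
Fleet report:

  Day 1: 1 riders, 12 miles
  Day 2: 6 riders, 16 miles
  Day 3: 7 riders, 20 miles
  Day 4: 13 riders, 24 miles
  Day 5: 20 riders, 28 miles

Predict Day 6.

For the riders, each term is the sum of the two before it: 1, 6, 7, 13, 20 → 33.
Miles: +4 each step; 12, 16, 20, 24, 28 → 32.
So the next row is 33 riders, 32 miles.

33 riders, 32 miles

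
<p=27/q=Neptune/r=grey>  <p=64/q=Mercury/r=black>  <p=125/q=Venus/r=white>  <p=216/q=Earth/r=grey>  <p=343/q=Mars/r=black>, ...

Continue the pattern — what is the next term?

<p=512/q=Jupiter/r=white>

P: perfect cubes: 3³, 4³, 5³, …; 27, 64, 125, 216, 343 → 512.
Q: runs through the planets Mercury→Neptune, so Neptune, Mercury, Venus, Earth, Mars → Jupiter.
R: repeats grey → black → white, so grey, black, white, grey, black → white.
Putting it together: <p=512/q=Jupiter/r=white>.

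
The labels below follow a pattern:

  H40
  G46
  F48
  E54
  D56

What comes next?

Letter — letters move back 1 place in the alphabet: H, G, F, E, D → C.
Second component — alternating steps +6, +2, +6, +2, …: 40, 46, 48, 54, 56 → 62.
So the next label is C62.

C62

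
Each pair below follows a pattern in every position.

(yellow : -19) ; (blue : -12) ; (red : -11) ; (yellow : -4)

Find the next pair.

(blue : -3)

Colour: repeats yellow → blue → red, so yellow, blue, red, yellow → blue.
Second value: -19, -12, -11, -4 → -3 (alternating steps +7, +1, +7, +1, …).
So the next pair is (blue : -3).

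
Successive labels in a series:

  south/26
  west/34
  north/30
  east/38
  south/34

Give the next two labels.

Direction: south, west, north, east, south → west → north (repeats south → west → north → east).
For the second component, alternating steps +8, −4, +8, −4, …: 26, 34, 30, 38, 34 → 42 → 38.
So the next two labels are west/42 and north/38.

west/42, north/38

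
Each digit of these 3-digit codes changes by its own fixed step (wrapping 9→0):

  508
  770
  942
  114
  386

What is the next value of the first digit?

First digit: +2 each step, mod 10, so 5, 7, 9, 1, 3 → 5.

5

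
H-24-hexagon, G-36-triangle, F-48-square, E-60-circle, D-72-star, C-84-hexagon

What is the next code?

Letter: H, G, F, E, D, C → B (letters move back 1 place in the alphabet).
For the second component, +12 each step: 24, 36, 48, 60, 72, 84 → 96.
Shape: hexagon, triangle, square, circle, star, hexagon → triangle (repeats hexagon → triangle → square → circle → star).
Putting it together: B-96-triangle.

B-96-triangle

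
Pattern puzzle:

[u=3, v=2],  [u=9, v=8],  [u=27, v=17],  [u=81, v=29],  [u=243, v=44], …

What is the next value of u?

U — ×3 each step: 3, 9, 27, 81, 243 → 729.

729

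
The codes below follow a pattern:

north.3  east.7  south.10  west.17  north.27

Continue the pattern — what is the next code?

east.44

Direction — repeats north → east → south → west: north, east, south, west, north → east.
Second component: 3, 7, 10, 17, 27 → 44 (each term is the sum of the two before it).
Putting it together: east.44.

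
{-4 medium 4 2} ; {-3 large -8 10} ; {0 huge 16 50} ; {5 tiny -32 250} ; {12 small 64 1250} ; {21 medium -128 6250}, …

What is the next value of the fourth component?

Fourth component: 2, 10, 50, 250, 1250, 6250 → 31250 (×5 each step).

31250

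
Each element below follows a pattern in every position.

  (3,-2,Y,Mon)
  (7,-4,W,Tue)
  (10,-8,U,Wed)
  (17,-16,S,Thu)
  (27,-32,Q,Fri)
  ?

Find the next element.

(44,-64,O,Sat)

First coordinate: each term is the sum of the two before it, so 3, 7, 10, 17, 27 → 44.
Second coordinate: ×2 each step; -2, -4, -8, -16, -32 → -64.
For the letter, letters move back 2 places in the alphabet: Y, W, U, S, Q → O.
Day: Mon, Tue, Wed, Thu, Fri → Sat (runs through the weekdays Mon→Sun).
So the next element is (44,-64,O,Sat).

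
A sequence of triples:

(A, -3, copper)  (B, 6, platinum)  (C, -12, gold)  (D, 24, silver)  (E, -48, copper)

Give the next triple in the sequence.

(F, 96, platinum)

Letter goes A, B, C, D, E → F (letters move forward 1 place in the alphabet).
Second entry goes -3, 6, -12, 24, -48 → 96 (×(-2) each step).
Metal — repeats copper → platinum → gold → silver: copper, platinum, gold, silver, copper → platinum.
Putting it together: (F, 96, platinum).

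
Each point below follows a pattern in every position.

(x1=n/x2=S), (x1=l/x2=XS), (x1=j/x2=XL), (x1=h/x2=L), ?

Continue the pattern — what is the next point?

(x1=f/x2=M)

X1 goes n, l, j, h → f (letters move back 2 places in the alphabet).
X2 — runs backward through clothing sizes XS→XL: S, XS, XL, L → M.
Putting it together: (x1=f/x2=M).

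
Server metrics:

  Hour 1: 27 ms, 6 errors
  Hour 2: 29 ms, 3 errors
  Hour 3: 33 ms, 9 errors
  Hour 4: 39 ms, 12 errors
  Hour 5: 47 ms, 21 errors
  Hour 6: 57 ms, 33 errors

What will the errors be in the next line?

54

Errors: each term is the sum of the two before it; 6, 3, 9, 12, 21, 33 → 54.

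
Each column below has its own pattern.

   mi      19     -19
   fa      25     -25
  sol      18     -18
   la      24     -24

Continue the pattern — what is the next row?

Note goes mi, fa, sol, la → ti (runs through the solfège scale do→ti).
For the second component, alternating steps +6, −7, +6, −7, …: 19, 25, 18, 24 → 17.
Third component — always the negative of the second component: -19, -25, -18, -24 → -17.
Combining the parts gives ti  17  -17.

ti  17  -17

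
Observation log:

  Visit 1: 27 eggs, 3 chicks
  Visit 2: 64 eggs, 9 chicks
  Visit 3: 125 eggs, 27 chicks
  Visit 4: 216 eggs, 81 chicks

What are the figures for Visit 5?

Eggs — perfect cubes: 3³, 4³, 5³, …: 27, 64, 125, 216 → 343.
Chicks: 3, 9, 27, 81 → 243 (×3 each step).
So the next record is 343 eggs, 243 chicks.

343 eggs, 243 chicks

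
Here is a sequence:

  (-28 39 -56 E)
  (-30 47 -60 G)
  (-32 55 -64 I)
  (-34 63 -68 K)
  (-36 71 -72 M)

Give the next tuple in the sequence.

(-38 79 -76 O)

First coordinate: -28, -30, -32, -34, -36 → -38 (−2 each step).
Second coordinate goes 39, 47, 55, 63, 71 → 79 (+8 each step).
Third coordinate: -56, -60, -64, -68, -72 → -76 (always 2 × the first coordinate).
Letter: letters move forward 2 places in the alphabet; E, G, I, K, M → O.
So the next tuple is (-38 79 -76 O).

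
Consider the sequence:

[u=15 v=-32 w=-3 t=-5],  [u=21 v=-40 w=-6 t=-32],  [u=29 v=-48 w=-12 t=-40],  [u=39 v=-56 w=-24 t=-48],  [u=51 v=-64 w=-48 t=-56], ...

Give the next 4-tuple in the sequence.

U goes 15, 21, 29, 39, 51 → 65 (differences are 6, 8, 10, … (increasing by 2 each time)).
V: −8 each step; -32, -40, -48, -56, -64 → -72.
W: ×2 each step; -3, -6, -12, -24, -48 → -96.
T: -5, -32, -40, -48, -56 → -64 (always the previous value of the v).
Combining the parts gives [u=65 v=-72 w=-96 t=-64].

[u=65 v=-72 w=-96 t=-64]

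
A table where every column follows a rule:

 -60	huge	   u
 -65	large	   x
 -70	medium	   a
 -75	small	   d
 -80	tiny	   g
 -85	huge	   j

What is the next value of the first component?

-90

First component goes -60, -65, -70, -75, -80, -85 → -90 (−5 each step).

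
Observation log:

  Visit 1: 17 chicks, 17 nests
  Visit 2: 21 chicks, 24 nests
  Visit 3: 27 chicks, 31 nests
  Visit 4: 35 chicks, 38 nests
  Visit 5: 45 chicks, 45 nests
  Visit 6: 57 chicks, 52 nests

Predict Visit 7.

Chicks: differences are 4, 6, 8, … (increasing by 2 each time), so 17, 21, 27, 35, 45, 57 → 71.
Nests: +7 each step; 17, 24, 31, 38, 45, 52 → 59.
So the next row is 71 chicks, 59 nests.

71 chicks, 59 nests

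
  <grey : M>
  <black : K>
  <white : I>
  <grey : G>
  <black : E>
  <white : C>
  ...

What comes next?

<grey : A>

Shade: repeats grey → black → white; grey, black, white, grey, black, white → grey.
Letter: M, K, I, G, E, C → A (letters move back 2 places in the alphabet).
So the next pair is <grey : A>.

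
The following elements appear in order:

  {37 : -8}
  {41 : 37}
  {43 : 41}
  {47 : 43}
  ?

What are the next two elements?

{49 : 47}, {53 : 49}

First entry — alternating steps +4, +2, +4, +2, …: 37, 41, 43, 47 → 49 → 53.
Second entry: always the previous value of the first entry, so -8, 37, 41, 43 → 47 → 49.
Putting the parts together: {49 : 47} and then {53 : 49}.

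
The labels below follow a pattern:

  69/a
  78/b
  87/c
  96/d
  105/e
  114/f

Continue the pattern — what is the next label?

First component: 69, 78, 87, 96, 105, 114 → 123 (+9 each step).
Letter: letters move forward 1 place in the alphabet, so a, b, c, d, e, f → g.
Combining the parts gives 123/g.

123/g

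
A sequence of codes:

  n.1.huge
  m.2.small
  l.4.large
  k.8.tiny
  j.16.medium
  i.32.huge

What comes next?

Letter goes n, m, l, k, j, i → h (letters move back 1 place in the alphabet).
Second component goes 1, 2, 4, 8, 16, 32 → 64 (×2 each step).
Size — repeats huge → small → large → tiny → medium: huge, small, large, tiny, medium, huge → small.
Putting it together: h.64.small.

h.64.small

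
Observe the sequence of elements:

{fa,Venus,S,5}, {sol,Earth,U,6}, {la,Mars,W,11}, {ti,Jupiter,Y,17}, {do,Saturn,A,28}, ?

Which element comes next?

{re,Uranus,C,45}

Note — runs through the solfège scale do→ti: fa, sol, la, ti, do → re.
Planet: Venus, Earth, Mars, Jupiter, Saturn → Uranus (runs through the planets Mercury→Neptune).
Letter — letters move forward 2 places in the alphabet, wrapping Z→A: S, U, W, Y, A → C.
Fourth slot goes 5, 6, 11, 17, 28 → 45 (each term is the sum of the two before it).
Combining the parts gives {re,Uranus,C,45}.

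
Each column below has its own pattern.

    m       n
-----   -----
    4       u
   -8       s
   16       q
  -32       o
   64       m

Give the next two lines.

-128  k; 256  i

Column m — ×(-2) each step: 4, -8, 16, -32, 64 → -128 → 256.
Column n: u, s, q, o, m → k → i (letters move back 2 places in the alphabet).
Putting the parts together: -128  k and then 256  i.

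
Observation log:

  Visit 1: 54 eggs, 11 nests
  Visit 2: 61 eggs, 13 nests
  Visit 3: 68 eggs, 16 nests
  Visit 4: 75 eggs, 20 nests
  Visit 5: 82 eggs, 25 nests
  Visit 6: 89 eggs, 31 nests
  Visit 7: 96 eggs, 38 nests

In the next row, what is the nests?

Nests: differences are 2, 3, 4, … (increasing by 1 each time); 11, 13, 16, 20, 25, 31, 38 → 46.

46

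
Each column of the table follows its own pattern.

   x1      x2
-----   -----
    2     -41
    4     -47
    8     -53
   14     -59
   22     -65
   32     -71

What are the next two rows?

Column x1 — differences are 2, 4, 6, … (increasing by 2 each time): 2, 4, 8, 14, 22, 32 → 44 → 58.
Column x2 — −6 each step: -41, -47, -53, -59, -65, -71 → -77 → -83.
So the next two rows are 44  -77 and 58  -83.

44  -77; 58  -83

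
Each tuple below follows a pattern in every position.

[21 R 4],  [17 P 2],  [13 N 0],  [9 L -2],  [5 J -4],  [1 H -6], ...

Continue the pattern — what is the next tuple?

First entry — −4 each step: 21, 17, 13, 9, 5, 1 → -3.
Letter: letters move back 2 places in the alphabet, so R, P, N, L, J, H → F.
For the third entry, −2 each step: 4, 2, 0, -2, -4, -6 → -8.
Combining the parts gives [-3 F -8].

[-3 F -8]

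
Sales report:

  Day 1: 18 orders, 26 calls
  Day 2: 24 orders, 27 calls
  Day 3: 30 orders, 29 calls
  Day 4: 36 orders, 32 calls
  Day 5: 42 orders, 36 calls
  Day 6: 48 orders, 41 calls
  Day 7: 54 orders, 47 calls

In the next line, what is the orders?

Orders goes 18, 24, 30, 36, 42, 48, 54 → 60 (+6 each step).

60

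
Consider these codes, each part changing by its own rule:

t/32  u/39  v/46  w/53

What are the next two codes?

x/60, y/67

Letter: letters move forward 1 place in the alphabet; t, u, v, w → x → y.
Second component: +7 each step, so 32, 39, 46, 53 → 60 → 67.
Putting the parts together: x/60 and then y/67.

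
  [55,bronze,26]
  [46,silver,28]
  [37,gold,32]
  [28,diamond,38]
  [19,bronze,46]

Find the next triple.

For the first component, −9 each step: 55, 46, 37, 28, 19 → 10.
Rank — repeats bronze → silver → gold → diamond: bronze, silver, gold, diamond, bronze → silver.
Third component: differences are 2, 4, 6, … (increasing by 2 each time); 26, 28, 32, 38, 46 → 56.
So the next triple is [10,silver,56].

[10,silver,56]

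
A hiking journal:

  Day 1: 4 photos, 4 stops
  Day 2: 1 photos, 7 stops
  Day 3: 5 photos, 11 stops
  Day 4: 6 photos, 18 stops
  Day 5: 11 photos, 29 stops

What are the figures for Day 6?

17 photos, 47 stops

Photos: each term is the sum of the two before it; 4, 1, 5, 6, 11 → 17.
Stops — each term is the sum of the two before it: 4, 7, 11, 18, 29 → 47.
Combining the parts gives 17 photos, 47 stops.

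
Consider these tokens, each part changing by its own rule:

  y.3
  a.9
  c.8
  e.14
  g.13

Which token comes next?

For the letter, letters move forward 2 places in the alphabet, wrapping Z→A: y, a, c, e, g → i.
Second component — alternating steps +6, −1, +6, −1, …: 3, 9, 8, 14, 13 → 19.
Combining the parts gives i.19.

i.19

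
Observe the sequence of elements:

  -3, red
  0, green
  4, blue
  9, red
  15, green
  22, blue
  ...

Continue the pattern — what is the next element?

30, red

For the first part, differences are 3, 4, 5, … (increasing by 1 each time): -3, 0, 4, 9, 15, 22 → 30.
Colour: repeats red → green → blue, so red, green, blue, red, green, blue → red.
Putting it together: 30, red.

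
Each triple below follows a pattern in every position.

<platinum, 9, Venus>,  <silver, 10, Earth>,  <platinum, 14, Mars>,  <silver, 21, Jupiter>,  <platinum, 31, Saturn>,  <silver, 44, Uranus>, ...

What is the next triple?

<platinum, 60, Neptune>

Metal: alternates platinum ↔ silver, so platinum, silver, platinum, silver, platinum, silver → platinum.
Second value goes 9, 10, 14, 21, 31, 44 → 60 (differences are 1, 4, 7, … (increasing by 3 each time)).
Planet: runs through the planets Mercury→Neptune, so Venus, Earth, Mars, Jupiter, Saturn, Uranus → Neptune.
So the next triple is <platinum, 60, Neptune>.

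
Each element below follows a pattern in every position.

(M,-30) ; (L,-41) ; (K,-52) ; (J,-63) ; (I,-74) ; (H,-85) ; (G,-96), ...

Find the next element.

(F,-107)

For the letter, letters move back 1 place in the alphabet: M, L, K, J, I, H, G → F.
Second component — −11 each step: -30, -41, -52, -63, -74, -85, -96 → -107.
So the next element is (F,-107).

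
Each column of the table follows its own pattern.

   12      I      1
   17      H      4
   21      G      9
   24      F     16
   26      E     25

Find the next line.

First component: differences are 5, 4, 3, … (decreasing by 1 each time), so 12, 17, 21, 24, 26 → 27.
For the letter, letters move back 1 place in the alphabet: I, H, G, F, E → D.
Third component goes 1, 4, 9, 16, 25 → 36 (perfect squares: 1², 2², 3², …).
Putting it together: 27  D  36.

27  D  36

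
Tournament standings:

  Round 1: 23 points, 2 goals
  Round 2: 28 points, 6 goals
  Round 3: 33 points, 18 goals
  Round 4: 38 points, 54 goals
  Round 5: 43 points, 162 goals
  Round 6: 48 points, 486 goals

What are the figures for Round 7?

53 points, 1458 goals

Points: +5 each step; 23, 28, 33, 38, 43, 48 → 53.
Goals: 2, 6, 18, 54, 162, 486 → 1458 (×3 each step).
Putting it together: 53 points, 1458 goals.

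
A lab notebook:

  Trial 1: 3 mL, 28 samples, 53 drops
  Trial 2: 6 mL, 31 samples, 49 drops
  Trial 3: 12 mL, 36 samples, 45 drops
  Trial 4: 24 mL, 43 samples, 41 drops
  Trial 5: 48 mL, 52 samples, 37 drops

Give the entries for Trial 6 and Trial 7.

96 mL, 63 samples, 33 drops; 192 mL, 76 samples, 29 drops

ML goes 3, 6, 12, 24, 48 → 96 → 192 (×2 each step).
Samples goes 28, 31, 36, 43, 52 → 63 → 76 (differences are 3, 5, 7, … (increasing by 2 each time)).
Drops — −4 each step: 53, 49, 45, 41, 37 → 33 → 29.
So the next two lines are 96 mL, 63 samples, 33 drops and 192 mL, 76 samples, 29 drops.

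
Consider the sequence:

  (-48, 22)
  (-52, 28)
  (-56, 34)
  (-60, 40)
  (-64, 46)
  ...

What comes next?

(-68, 52)

First slot goes -48, -52, -56, -60, -64 → -68 (−4 each step).
For the second slot, +6 each step: 22, 28, 34, 40, 46 → 52.
Combining the parts gives (-68, 52).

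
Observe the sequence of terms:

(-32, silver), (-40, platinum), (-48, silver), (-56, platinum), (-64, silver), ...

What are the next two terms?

First component: −8 each step, so -32, -40, -48, -56, -64 → -72 → -80.
Metal — alternates silver ↔ platinum: silver, platinum, silver, platinum, silver → platinum → silver.
So the next two terms are (-72, platinum) and (-80, silver).

(-72, platinum), (-80, silver)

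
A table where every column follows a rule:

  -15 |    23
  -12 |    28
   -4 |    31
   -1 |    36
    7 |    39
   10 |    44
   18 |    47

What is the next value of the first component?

First component: -15, -12, -4, -1, 7, 10, 18 → 21 (alternating steps +3, +8, +3, +8, …).

21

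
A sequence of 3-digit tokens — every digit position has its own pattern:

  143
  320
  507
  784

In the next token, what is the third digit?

1

Third digit: 3, 0, 7, 4 → 1 (−3 each step, mod 10).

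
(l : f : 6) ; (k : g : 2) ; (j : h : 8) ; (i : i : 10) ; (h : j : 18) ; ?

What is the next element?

For the first letter, letters move back 1 place in the alphabet: l, k, j, i, h → g.
Second letter: letters move forward 1 place in the alphabet, so f, g, h, i, j → k.
Third slot goes 6, 2, 8, 10, 18 → 28 (each term is the sum of the two before it).
So the next element is (g : k : 28).

(g : k : 28)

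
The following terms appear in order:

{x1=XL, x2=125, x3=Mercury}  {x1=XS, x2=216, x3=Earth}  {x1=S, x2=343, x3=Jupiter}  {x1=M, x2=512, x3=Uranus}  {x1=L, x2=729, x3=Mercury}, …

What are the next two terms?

For the x1, runs through clothing sizes XS→XL: XL, XS, S, M, L → XL → XS.
X2: perfect cubes: 5³, 6³, 7³, …; 125, 216, 343, 512, 729 → 1000 → 1331.
X3: repeats Mercury → Earth → Jupiter → Uranus; Mercury, Earth, Jupiter, Uranus, Mercury → Earth → Jupiter.
Putting the parts together: {x1=XL, x2=1000, x3=Earth} and then {x1=XS, x2=1331, x3=Jupiter}.

{x1=XL, x2=1000, x3=Earth}, {x1=XS, x2=1331, x3=Jupiter}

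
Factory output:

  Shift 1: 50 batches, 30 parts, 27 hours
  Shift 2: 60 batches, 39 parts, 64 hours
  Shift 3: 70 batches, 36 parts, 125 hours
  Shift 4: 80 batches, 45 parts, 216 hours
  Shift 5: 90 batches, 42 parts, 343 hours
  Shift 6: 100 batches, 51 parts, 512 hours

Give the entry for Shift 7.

For the batches, +10 each step: 50, 60, 70, 80, 90, 100 → 110.
For the parts, alternating steps +9, −3, +9, −3, …: 30, 39, 36, 45, 42, 51 → 48.
Hours goes 27, 64, 125, 216, 343, 512 → 729 (perfect cubes: 3³, 4³, 5³, …).
So the next row is 110 batches, 48 parts, 729 hours.

110 batches, 48 parts, 729 hours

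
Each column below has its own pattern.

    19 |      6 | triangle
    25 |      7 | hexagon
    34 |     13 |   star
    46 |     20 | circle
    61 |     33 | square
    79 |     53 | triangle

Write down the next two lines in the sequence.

100  86  hexagon; 124  139  star

First component goes 19, 25, 34, 46, 61, 79 → 100 → 124 (differences are 6, 9, 12, … (increasing by 3 each time)).
Second component goes 6, 7, 13, 20, 33, 53 → 86 → 139 (each term is the sum of the two before it).
For the shape, repeats triangle → hexagon → star → circle → square: triangle, hexagon, star, circle, square, triangle → hexagon → star.
Putting the parts together: 100  86  hexagon and then 124  139  star.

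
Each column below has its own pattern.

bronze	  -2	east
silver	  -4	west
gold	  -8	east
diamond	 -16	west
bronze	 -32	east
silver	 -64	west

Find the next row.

gold  -128  east

Rank — repeats bronze → silver → gold → diamond: bronze, silver, gold, diamond, bronze, silver → gold.
Second component: -2, -4, -8, -16, -32, -64 → -128 (×2 each step).
Direction — alternates east ↔ west: east, west, east, west, east, west → east.
Combining the parts gives gold  -128  east.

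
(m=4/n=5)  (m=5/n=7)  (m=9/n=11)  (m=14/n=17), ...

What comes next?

For the m, each term is the sum of the two before it: 4, 5, 9, 14 → 23.
N: differences are 2, 4, 6, … (increasing by 2 each time); 5, 7, 11, 17 → 25.
Putting it together: (m=23/n=25).

(m=23/n=25)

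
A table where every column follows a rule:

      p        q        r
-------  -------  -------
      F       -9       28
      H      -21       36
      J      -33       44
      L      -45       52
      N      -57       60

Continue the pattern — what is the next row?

P  -69  68

Column p — letters move forward 2 places in the alphabet: F, H, J, L, N → P.
Column q: −12 each step; -9, -21, -33, -45, -57 → -69.
For the column r, +8 each step: 28, 36, 44, 52, 60 → 68.
So the next row is P  -69  68.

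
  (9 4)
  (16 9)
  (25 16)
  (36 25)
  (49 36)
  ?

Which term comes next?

(64 49)

For the first component, perfect squares: 3², 4², 5², …: 9, 16, 25, 36, 49 → 64.
Second component goes 4, 9, 16, 25, 36 → 49 (perfect squares: 2², 3², 4², …).
So the next term is (64 49).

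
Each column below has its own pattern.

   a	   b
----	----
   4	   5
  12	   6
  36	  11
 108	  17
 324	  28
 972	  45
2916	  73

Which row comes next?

Column a: 4, 12, 36, 108, 324, 972, 2916 → 8748 (×3 each step).
Column b: each term is the sum of the two before it, so 5, 6, 11, 17, 28, 45, 73 → 118.
Putting it together: 8748  118.

8748  118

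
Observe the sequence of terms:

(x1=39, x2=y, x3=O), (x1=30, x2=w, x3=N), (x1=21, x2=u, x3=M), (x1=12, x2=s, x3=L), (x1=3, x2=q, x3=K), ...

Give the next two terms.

X1: −9 each step; 39, 30, 21, 12, 3 → -6 → -15.
X2 — letters move back 2 places in the alphabet: y, w, u, s, q → o → m.
X3 — letters move back 1 place in the alphabet: O, N, M, L, K → J → I.
Putting the parts together: (x1=-6, x2=o, x3=J) and then (x1=-15, x2=m, x3=I).

(x1=-6, x2=o, x3=J), (x1=-15, x2=m, x3=I)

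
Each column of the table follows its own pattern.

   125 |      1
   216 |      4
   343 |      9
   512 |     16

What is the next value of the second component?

For the second component, perfect squares: 1², 2², 3², …: 1, 4, 9, 16 → 25.

25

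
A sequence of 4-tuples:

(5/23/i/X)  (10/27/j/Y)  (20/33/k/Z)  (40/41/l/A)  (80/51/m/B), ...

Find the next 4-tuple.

First component goes 5, 10, 20, 40, 80 → 160 (×2 each step).
Second component: differences are 4, 6, 8, … (increasing by 2 each time), so 23, 27, 33, 41, 51 → 63.
First letter: letters move forward 1 place in the alphabet, so i, j, k, l, m → n.
Second letter goes X, Y, Z, A, B → C (letters move forward 1 place in the alphabet, wrapping Z→A).
Combining the parts gives (160/63/n/C).

(160/63/n/C)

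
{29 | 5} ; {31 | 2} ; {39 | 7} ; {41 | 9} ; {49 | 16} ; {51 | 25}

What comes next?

{59 | 41}

First component — alternating steps +2, +8, +2, +8, …: 29, 31, 39, 41, 49, 51 → 59.
Second component — each term is the sum of the two before it: 5, 2, 7, 9, 16, 25 → 41.
Putting it together: {59 | 41}.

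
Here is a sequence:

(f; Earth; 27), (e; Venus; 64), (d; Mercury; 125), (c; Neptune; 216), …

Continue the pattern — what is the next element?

(b; Uranus; 343)

Letter — letters move back 1 place in the alphabet: f, e, d, c → b.
Planet: runs backward through the planets Mercury→Neptune; Earth, Venus, Mercury, Neptune → Uranus.
Third coordinate — perfect cubes: 3³, 4³, 5³, …: 27, 64, 125, 216 → 343.
Putting it together: (b; Uranus; 343).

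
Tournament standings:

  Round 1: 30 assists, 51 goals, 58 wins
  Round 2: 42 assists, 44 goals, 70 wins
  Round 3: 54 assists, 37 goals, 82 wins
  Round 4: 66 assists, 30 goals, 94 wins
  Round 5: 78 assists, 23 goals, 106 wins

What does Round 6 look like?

90 assists, 16 goals, 118 wins

For the assists, +12 each step: 30, 42, 54, 66, 78 → 90.
Goals goes 51, 44, 37, 30, 23 → 16 (−7 each step).
For the wins, +12 each step: 58, 70, 82, 94, 106 → 118.
Combining the parts gives 90 assists, 16 goals, 118 wins.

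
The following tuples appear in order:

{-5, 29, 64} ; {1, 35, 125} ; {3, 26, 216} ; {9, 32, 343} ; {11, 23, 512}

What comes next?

{17, 29, 729}

First slot — alternating steps +6, +2, +6, +2, …: -5, 1, 3, 9, 11 → 17.
Second slot: 29, 35, 26, 32, 23 → 29 (alternating steps +6, −9, +6, −9, …).
Third slot: 64, 125, 216, 343, 512 → 729 (perfect cubes: 4³, 5³, 6³, …).
Putting it together: {17, 29, 729}.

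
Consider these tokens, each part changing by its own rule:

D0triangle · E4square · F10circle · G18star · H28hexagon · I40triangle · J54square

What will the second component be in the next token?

70

Second component: 0, 4, 10, 18, 28, 40, 54 → 70 (differences are 4, 6, 8, … (increasing by 2 each time)).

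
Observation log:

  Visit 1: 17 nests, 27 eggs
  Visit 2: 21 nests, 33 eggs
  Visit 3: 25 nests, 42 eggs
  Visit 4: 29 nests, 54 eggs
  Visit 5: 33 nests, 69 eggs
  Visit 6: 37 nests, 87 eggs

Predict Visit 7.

Nests goes 17, 21, 25, 29, 33, 37 → 41 (+4 each step).
Eggs: 27, 33, 42, 54, 69, 87 → 108 (differences are 6, 9, 12, … (increasing by 3 each time)).
Combining the parts gives 41 nests, 108 eggs.

41 nests, 108 eggs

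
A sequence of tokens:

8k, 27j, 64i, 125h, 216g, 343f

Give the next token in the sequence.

512e

For the first component, perfect cubes: 2³, 3³, 4³, …: 8, 27, 64, 125, 216, 343 → 512.
Letter goes k, j, i, h, g, f → e (letters move back 1 place in the alphabet).
Putting it together: 512e.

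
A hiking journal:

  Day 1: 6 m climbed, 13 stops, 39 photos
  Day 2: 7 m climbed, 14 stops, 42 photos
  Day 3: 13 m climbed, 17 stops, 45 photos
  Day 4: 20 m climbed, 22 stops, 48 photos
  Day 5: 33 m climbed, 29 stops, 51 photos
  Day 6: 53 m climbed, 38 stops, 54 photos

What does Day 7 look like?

86 m climbed, 49 stops, 57 photos

M climbed: each term is the sum of the two before it; 6, 7, 13, 20, 33, 53 → 86.
Stops — differences are 1, 3, 5, … (increasing by 2 each time): 13, 14, 17, 22, 29, 38 → 49.
For the photos, +3 each step: 39, 42, 45, 48, 51, 54 → 57.
So the next row is 86 m climbed, 49 stops, 57 photos.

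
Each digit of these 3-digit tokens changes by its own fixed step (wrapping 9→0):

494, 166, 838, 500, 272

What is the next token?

First digit goes 4, 1, 8, 5, 2 → 9 (−3 each step, mod 10).
Second digit: −3 each step, mod 10, so 9, 6, 3, 0, 7 → 4.
Third digit goes 4, 6, 8, 0, 2 → 4 (+2 each step, mod 10).
Putting it together: 944.

944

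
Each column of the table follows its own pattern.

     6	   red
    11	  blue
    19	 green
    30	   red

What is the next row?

44  blue

For the first component, differences are 5, 8, 11, … (increasing by 3 each time): 6, 11, 19, 30 → 44.
Colour: repeats red → blue → green, so red, blue, green, red → blue.
Combining the parts gives 44  blue.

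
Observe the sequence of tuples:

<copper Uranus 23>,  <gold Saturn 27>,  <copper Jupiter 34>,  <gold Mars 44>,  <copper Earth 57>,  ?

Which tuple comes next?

Metal — alternates copper ↔ gold: copper, gold, copper, gold, copper → gold.
Planet: runs backward through the planets Mercury→Neptune; Uranus, Saturn, Jupiter, Mars, Earth → Venus.
Third value: 23, 27, 34, 44, 57 → 73 (differences are 4, 7, 10, … (increasing by 3 each time)).
So the next tuple is <gold Venus 73>.

<gold Venus 73>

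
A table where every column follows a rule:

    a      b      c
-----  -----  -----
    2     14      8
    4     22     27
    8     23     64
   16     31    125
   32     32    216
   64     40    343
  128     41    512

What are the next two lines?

256  49  729; 512  50  1000

Column a: 2, 4, 8, 16, 32, 64, 128 → 256 → 512 (×2 each step).
Column b: alternating steps +8, +1, +8, +1, …; 14, 22, 23, 31, 32, 40, 41 → 49 → 50.
Column c goes 8, 27, 64, 125, 216, 343, 512 → 729 → 1000 (perfect cubes: 2³, 3³, 4³, …).
So the next two lines are 256  49  729 and 512  50  1000.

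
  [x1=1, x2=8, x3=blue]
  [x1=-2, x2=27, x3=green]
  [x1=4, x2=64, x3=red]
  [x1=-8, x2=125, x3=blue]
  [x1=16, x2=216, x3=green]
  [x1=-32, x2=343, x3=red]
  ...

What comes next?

X1: 1, -2, 4, -8, 16, -32 → 64 (×(-2) each step).
X2: 8, 27, 64, 125, 216, 343 → 512 (perfect cubes: 2³, 3³, 4³, …).
X3: blue, green, red, blue, green, red → blue (repeats blue → green → red).
So the next tuple is [x1=64, x2=512, x3=blue].

[x1=64, x2=512, x3=blue]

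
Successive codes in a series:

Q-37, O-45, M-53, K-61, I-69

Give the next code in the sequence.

Letter — letters move back 2 places in the alphabet: Q, O, M, K, I → G.
Second component: +8 each step, so 37, 45, 53, 61, 69 → 77.
Combining the parts gives G-77.

G-77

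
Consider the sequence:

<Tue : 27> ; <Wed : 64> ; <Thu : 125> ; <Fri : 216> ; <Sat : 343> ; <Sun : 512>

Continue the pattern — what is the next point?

Day: runs through the weekdays Mon→Sun, so Tue, Wed, Thu, Fri, Sat, Sun → Mon.
Second value goes 27, 64, 125, 216, 343, 512 → 729 (perfect cubes: 3³, 4³, 5³, …).
Combining the parts gives <Mon : 729>.

<Mon : 729>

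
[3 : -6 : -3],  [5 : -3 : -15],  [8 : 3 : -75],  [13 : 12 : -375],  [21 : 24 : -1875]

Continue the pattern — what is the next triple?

For the first part, each term is the sum of the two before it: 3, 5, 8, 13, 21 → 34.
Second part goes -6, -3, 3, 12, 24 → 39 (differences are 3, 6, 9, … (increasing by 3 each time)).
Third part — ×5 each step: -3, -15, -75, -375, -1875 → -9375.
So the next triple is [34 : 39 : -9375].

[34 : 39 : -9375]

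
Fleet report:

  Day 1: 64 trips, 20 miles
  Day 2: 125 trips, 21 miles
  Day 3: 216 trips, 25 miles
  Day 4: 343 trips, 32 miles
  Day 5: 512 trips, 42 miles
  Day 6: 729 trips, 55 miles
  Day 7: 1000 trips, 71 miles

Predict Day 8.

1331 trips, 90 miles

Trips goes 64, 125, 216, 343, 512, 729, 1000 → 1331 (perfect cubes: 4³, 5³, 6³, …).
Miles: 20, 21, 25, 32, 42, 55, 71 → 90 (differences are 1, 4, 7, … (increasing by 3 each time)).
So the next row is 1331 trips, 90 miles.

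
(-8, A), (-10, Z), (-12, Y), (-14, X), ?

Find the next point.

For the first coordinate, −2 each step: -8, -10, -12, -14 → -16.
Letter — letters move back 1 place in the alphabet, wrapping A→Z: A, Z, Y, X → W.
Combining the parts gives (-16, W).

(-16, W)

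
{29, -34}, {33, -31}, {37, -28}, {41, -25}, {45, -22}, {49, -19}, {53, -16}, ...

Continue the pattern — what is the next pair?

First part: 29, 33, 37, 41, 45, 49, 53 → 57 (+4 each step).
For the second part, +3 each step: -34, -31, -28, -25, -22, -19, -16 → -13.
Combining the parts gives {57, -13}.

{57, -13}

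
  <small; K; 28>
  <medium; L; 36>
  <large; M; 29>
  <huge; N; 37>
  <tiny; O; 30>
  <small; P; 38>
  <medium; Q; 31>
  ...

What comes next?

Size — repeats small → medium → large → huge → tiny: small, medium, large, huge, tiny, small, medium → large.
Letter goes K, L, M, N, O, P, Q → R (letters move forward 1 place in the alphabet).
Third part — alternating steps +8, −7, +8, −7, …: 28, 36, 29, 37, 30, 38, 31 → 39.
Putting it together: <large; R; 39>.

<large; R; 39>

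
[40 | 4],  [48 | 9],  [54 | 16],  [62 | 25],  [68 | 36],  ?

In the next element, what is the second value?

49

For the second value, perfect squares: 2², 3², 4², …: 4, 9, 16, 25, 36 → 49.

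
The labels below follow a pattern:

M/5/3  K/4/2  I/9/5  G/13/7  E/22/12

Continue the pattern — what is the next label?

C/35/19

Letter: letters move back 2 places in the alphabet; M, K, I, G, E → C.
Second component: each term is the sum of the two before it, so 5, 4, 9, 13, 22 → 35.
Third component: 3, 2, 5, 7, 12 → 19 (each term is the sum of the two before it).
So the next label is C/35/19.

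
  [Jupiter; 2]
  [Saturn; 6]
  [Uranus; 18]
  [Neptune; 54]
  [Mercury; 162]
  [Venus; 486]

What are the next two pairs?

[Earth; 1458], [Mars; 4374]

Planet — runs through the planets Mercury→Neptune: Jupiter, Saturn, Uranus, Neptune, Mercury, Venus → Earth → Mars.
Second slot: 2, 6, 18, 54, 162, 486 → 1458 → 4374 (×3 each step).
Putting the parts together: [Earth; 1458] and then [Mars; 4374].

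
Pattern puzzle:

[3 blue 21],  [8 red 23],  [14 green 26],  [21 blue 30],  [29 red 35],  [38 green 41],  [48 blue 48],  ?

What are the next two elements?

[59 red 56], [71 green 65]

First coordinate — differences are 5, 6, 7, … (increasing by 1 each time): 3, 8, 14, 21, 29, 38, 48 → 59 → 71.
Colour goes blue, red, green, blue, red, green, blue → red → green (repeats blue → red → green).
Third coordinate goes 21, 23, 26, 30, 35, 41, 48 → 56 → 65 (differences are 2, 3, 4, … (increasing by 1 each time)).
So the next two elements are [59 red 56] and [71 green 65].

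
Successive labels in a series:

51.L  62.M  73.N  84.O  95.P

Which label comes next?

106.Q

First component goes 51, 62, 73, 84, 95 → 106 (+11 each step).
Letter: L, M, N, O, P → Q (letters move forward 1 place in the alphabet).
So the next label is 106.Q.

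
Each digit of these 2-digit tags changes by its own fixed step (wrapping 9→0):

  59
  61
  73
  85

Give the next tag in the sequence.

97

First digit: 5, 6, 7, 8 → 9 (+1 each step, mod 10).
Second digit goes 9, 1, 3, 5 → 7 (+2 each step, mod 10).
Putting it together: 97.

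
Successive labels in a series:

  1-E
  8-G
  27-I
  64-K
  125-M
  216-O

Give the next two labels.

First component goes 1, 8, 27, 64, 125, 216 → 343 → 512 (perfect cubes: 1³, 2³, 3³, …).
Letter: letters move forward 2 places in the alphabet, so E, G, I, K, M, O → Q → S.
So the next two labels are 343-Q and 512-S.

343-Q then 512-S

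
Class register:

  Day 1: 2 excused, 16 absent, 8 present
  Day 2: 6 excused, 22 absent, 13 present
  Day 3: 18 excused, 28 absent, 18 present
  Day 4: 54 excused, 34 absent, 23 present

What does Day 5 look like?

Excused: ×3 each step, so 2, 6, 18, 54 → 162.
Absent: +6 each step; 16, 22, 28, 34 → 40.
Present: +5 each step; 8, 13, 18, 23 → 28.
So the next record is 162 excused, 40 absent, 28 present.

162 excused, 40 absent, 28 present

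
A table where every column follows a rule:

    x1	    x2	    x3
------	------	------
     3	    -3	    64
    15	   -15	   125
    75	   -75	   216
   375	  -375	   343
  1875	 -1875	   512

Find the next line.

Column x1 goes 3, 15, 75, 375, 1875 → 9375 (×5 each step).
Column x2 goes -3, -15, -75, -375, -1875 → -9375 (×5 each step).
Column x3: 64, 125, 216, 343, 512 → 729 (perfect cubes: 4³, 5³, 6³, …).
Putting it together: 9375  -9375  729.

9375  -9375  729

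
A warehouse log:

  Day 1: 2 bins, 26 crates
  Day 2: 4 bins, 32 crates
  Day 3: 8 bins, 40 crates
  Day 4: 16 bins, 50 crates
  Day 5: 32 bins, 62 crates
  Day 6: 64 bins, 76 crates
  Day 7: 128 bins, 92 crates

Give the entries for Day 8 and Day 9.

256 bins, 110 crates; 512 bins, 130 crates

Bins: 2, 4, 8, 16, 32, 64, 128 → 256 → 512 (×2 each step).
Crates — differences are 6, 8, 10, … (increasing by 2 each time): 26, 32, 40, 50, 62, 76, 92 → 110 → 130.
Putting the parts together: 256 bins, 110 crates and then 512 bins, 130 crates.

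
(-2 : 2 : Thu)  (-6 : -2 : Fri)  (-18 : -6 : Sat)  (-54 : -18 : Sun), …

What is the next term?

For the first entry, ×3 each step: -2, -6, -18, -54 → -162.
Second entry — always the previous value of the first entry: 2, -2, -6, -18 → -54.
Day: Thu, Fri, Sat, Sun → Mon (runs through the weekdays Mon→Sun).
Combining the parts gives (-162 : -54 : Mon).

(-162 : -54 : Mon)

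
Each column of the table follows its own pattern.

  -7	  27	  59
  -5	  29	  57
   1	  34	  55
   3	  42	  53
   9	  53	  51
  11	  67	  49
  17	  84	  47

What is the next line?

First component — alternating steps +2, +6, +2, +6, …: -7, -5, 1, 3, 9, 11, 17 → 19.
Second component: differences are 2, 5, 8, … (increasing by 3 each time), so 27, 29, 34, 42, 53, 67, 84 → 104.
Third component: −2 each step, so 59, 57, 55, 53, 51, 49, 47 → 45.
So the next line is 19  104  45.

19  104  45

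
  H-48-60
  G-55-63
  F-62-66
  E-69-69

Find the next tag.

D-76-72

Letter — letters move back 1 place in the alphabet: H, G, F, E → D.
Second component — +7 each step: 48, 55, 62, 69 → 76.
Third component: +3 each step, so 60, 63, 66, 69 → 72.
Combining the parts gives D-76-72.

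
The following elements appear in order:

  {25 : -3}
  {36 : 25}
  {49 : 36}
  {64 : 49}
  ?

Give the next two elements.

First entry: perfect squares: 5², 6², 7², …; 25, 36, 49, 64 → 81 → 100.
Second entry: -3, 25, 36, 49 → 64 → 81 (always the previous value of the first entry).
So the next two elements are {81 : 64} and {100 : 81}.

{81 : 64}, {100 : 81}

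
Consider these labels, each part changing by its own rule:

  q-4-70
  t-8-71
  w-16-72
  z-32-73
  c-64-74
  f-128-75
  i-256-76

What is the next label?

Letter — letters move forward 3 places in the alphabet, wrapping Z→A: q, t, w, z, c, f, i → l.
Second component: ×2 each step, so 4, 8, 16, 32, 64, 128, 256 → 512.
Third component — +1 each step: 70, 71, 72, 73, 74, 75, 76 → 77.
Putting it together: l-512-77.

l-512-77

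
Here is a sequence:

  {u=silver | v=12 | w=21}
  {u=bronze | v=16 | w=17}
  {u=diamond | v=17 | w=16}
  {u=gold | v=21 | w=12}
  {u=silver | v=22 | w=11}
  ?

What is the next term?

{u=bronze | v=26 | w=7}

For the u, repeats silver → bronze → diamond → gold: silver, bronze, diamond, gold, silver → bronze.
V: 12, 16, 17, 21, 22 → 26 (alternating steps +4, +1, +4, +1, …).
W: together with the v always sums to 33; 21, 17, 16, 12, 11 → 7.
Combining the parts gives {u=bronze | v=26 | w=7}.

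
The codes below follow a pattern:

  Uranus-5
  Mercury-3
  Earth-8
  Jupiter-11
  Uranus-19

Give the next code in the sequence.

For the planet, repeats Uranus → Mercury → Earth → Jupiter: Uranus, Mercury, Earth, Jupiter, Uranus → Mercury.
Second component — each term is the sum of the two before it: 5, 3, 8, 11, 19 → 30.
Combining the parts gives Mercury-30.

Mercury-30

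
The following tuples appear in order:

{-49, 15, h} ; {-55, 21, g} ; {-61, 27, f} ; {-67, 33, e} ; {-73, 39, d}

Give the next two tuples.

First slot: −6 each step; -49, -55, -61, -67, -73 → -79 → -85.
Second slot: together with the first slot always sums to -34; 15, 21, 27, 33, 39 → 45 → 51.
Letter: letters move back 1 place in the alphabet, so h, g, f, e, d → c → b.
Putting the parts together: {-79, 45, c} and then {-85, 51, b}.

{-79, 45, c}, {-85, 51, b}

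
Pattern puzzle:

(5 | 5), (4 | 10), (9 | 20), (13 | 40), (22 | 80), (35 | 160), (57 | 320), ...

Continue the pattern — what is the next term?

(92 | 640)

For the first component, each term is the sum of the two before it: 5, 4, 9, 13, 22, 35, 57 → 92.
For the second component, ×2 each step: 5, 10, 20, 40, 80, 160, 320 → 640.
So the next term is (92 | 640).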